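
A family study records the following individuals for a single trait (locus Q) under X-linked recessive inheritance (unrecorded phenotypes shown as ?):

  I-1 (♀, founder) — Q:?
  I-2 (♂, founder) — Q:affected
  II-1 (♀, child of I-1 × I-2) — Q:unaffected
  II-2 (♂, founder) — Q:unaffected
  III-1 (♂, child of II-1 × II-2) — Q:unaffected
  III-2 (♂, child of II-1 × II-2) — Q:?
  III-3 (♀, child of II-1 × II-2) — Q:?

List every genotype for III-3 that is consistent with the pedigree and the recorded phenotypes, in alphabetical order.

III-3 ∈ {X^QX^Q, X^QX^q}

Q/I-1 ? ·: X^QX^Q|X^QX^q
Q/I-2 aff ·: X^qY
Q/II-1 un I-1×I-2: X^QX^q
Q/II-2 un ·: X^QY
Q/III-1 un II-1×II-2: X^QY
Q/III-2 ? II-1×II-2: X^QY|X^qY
Q/III-3 ? II-1×II-2: X^QX^Q|X^QX^q
⇒ Q over [I-1,I-2,II-1,II-2,III-1,III-2,III-3]: 8 consistent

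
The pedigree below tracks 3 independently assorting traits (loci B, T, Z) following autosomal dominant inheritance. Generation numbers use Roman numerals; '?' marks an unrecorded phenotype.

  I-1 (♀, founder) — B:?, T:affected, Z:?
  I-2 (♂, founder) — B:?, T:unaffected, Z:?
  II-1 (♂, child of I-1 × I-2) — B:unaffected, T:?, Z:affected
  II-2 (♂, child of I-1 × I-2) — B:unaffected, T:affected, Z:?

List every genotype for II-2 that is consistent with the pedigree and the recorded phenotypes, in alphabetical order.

B/I-1 ? ·: bb|Bb
B/I-2 ? ·: bb|Bb
B/II-1 un I-1×I-2: bb
B/II-2 un I-1×I-2: bb
⇒ B over [I-1,I-2,II-1,II-2]: 4 consistent
T/I-1 aff ·: Tt|TT
T/I-2 un ·: tt
T/II-1 ? I-1×I-2: tt|Tt
T/II-2 aff I-1×I-2: Tt
⇒ T over [I-1,I-2,II-1,II-2]: 3 consistent
Z/I-1 ? ·: zz|Zz|ZZ
Z/I-2 ? ·: zz|Zz|ZZ
Z/II-1 aff I-1×I-2: Zz|ZZ
Z/II-2 ? I-1×I-2: zz|Zz|ZZ
⇒ Z over [I-1,I-2,II-1,II-2]: 21 consistent

II-2 ∈ {bb Tt ZZ, bb Tt Zz, bb Tt zz}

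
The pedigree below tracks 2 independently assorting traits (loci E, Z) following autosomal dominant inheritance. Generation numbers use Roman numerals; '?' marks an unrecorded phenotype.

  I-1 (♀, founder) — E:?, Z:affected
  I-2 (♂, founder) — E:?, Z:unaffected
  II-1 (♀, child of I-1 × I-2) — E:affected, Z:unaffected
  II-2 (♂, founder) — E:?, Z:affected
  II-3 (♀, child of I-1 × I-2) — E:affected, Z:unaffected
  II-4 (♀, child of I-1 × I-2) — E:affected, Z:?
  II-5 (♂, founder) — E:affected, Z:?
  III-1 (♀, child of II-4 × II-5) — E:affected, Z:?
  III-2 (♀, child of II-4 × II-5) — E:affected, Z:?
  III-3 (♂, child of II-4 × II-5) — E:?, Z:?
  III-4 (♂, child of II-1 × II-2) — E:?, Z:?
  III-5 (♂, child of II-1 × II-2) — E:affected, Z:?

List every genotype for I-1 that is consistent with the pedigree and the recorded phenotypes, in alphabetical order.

E/I-1 ? ·: ee|Ee|EE
E/I-2 ? ·: ee|Ee|EE
E/II-1 aff I-1×I-2: Ee|EE
E/II-2 ? ·: ee|Ee|EE
E/II-3 aff I-1×I-2: Ee|EE
E/II-4 aff I-1×I-2: Ee|EE
E/II-5 aff ·: Ee|EE
E/III-1 aff II-4×II-5: Ee|EE
E/III-2 aff II-4×II-5: Ee|EE
E/III-3 ? II-4×II-5: ee|Ee|EE
E/III-4 ? II-1×II-2: ee|Ee|EE
E/III-5 aff II-1×II-2: Ee|EE
⇒ E over [I-1,I-2,II-1,II-2,II-3,II-4,II-5,III-1,III-2,III-3,III-4,III-5]: 4146 consistent
Z/I-1 aff ·: Zz
Z/I-2 un ·: zz
Z/II-1 un I-1×I-2: zz
Z/II-2 aff ·: Zz|ZZ
Z/II-3 un I-1×I-2: zz
Z/II-4 ? I-1×I-2: zz|Zz
Z/II-5 ? ·: zz|Zz|ZZ
Z/III-1 ? II-4×II-5: zz|Zz|ZZ
Z/III-2 ? II-4×II-5: zz|Zz|ZZ
Z/III-3 ? II-4×II-5: zz|Zz|ZZ
Z/III-4 ? II-1×II-2: zz|Zz
Z/III-5 ? II-1×II-2: zz|Zz
⇒ Z over [I-1,I-2,II-1,II-2,II-3,II-4,II-5,III-1,III-2,III-3,III-4,III-5]: 265 consistent

I-1 ∈ {EE Zz, Ee Zz, ee Zz}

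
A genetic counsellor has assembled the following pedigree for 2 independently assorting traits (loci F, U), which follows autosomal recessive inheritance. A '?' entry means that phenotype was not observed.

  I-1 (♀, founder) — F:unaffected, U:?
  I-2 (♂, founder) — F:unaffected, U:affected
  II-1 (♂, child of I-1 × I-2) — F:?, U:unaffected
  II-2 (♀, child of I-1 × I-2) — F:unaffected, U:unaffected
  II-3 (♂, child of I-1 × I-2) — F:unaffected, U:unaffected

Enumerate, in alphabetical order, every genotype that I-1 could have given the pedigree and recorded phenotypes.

I-1 ∈ {FF UU, FF Uu, Ff UU, Ff Uu}

F/I-1 un ·: FF|Ff
F/I-2 un ·: FF|Ff
F/II-1 ? I-1×I-2: FF|Ff|ff
F/II-2 un I-1×I-2: FF|Ff
F/II-3 un I-1×I-2: FF|Ff
⇒ F over [I-1,I-2,II-1,II-2,II-3]: 29 consistent
U/I-1 ? ·: UU|Uu
U/I-2 aff ·: uu
U/II-1 un I-1×I-2: Uu
U/II-2 un I-1×I-2: Uu
U/II-3 un I-1×I-2: Uu
⇒ U over [I-1,I-2,II-1,II-2,II-3]: 2 consistent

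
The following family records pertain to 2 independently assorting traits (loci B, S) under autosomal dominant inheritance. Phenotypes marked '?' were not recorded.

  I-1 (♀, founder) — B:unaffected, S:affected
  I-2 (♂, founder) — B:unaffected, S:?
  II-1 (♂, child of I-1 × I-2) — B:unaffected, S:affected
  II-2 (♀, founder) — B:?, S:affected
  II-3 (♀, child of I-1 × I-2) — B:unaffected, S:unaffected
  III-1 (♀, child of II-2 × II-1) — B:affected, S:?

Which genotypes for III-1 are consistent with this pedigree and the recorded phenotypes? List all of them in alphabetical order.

B/I-1 un ·: bb
B/I-2 un ·: bb
B/II-1 un I-1×I-2: bb
B/II-2 ? ·: Bb|BB
B/II-3 un I-1×I-2: bb
B/III-1 aff II-2×II-1: Bb
⇒ B over [I-1,I-2,II-1,II-2,II-3,III-1]: 2 consistent
S/I-1 aff ·: Ss
S/I-2 ? ·: ss|Ss
S/II-1 aff I-1×I-2: Ss|SS
S/II-2 aff ·: Ss|SS
S/II-3 un I-1×I-2: ss
S/III-1 ? II-2×II-1: ss|Ss|SS
⇒ S over [I-1,I-2,II-1,II-2,II-3,III-1]: 13 consistent

III-1 ∈ {Bb SS, Bb Ss, Bb ss}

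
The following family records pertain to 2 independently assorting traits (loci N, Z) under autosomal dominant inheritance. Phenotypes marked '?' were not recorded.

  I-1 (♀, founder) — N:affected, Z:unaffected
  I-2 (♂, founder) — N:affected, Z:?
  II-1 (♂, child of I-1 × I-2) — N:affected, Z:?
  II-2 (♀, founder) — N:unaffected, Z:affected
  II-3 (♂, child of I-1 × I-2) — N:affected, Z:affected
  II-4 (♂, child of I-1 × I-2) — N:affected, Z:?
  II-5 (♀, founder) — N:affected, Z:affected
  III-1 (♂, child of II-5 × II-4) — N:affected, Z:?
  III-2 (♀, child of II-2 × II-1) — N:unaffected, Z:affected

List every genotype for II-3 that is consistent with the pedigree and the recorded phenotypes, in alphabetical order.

II-3 ∈ {NN Zz, Nn Zz}

N/I-1 aff ·: Nn|NN
N/I-2 aff ·: Nn|NN
N/II-1 aff I-1×I-2: Nn
N/II-2 un ·: nn
N/II-3 aff I-1×I-2: Nn|NN
N/II-4 aff I-1×I-2: Nn|NN
N/II-5 aff ·: Nn|NN
N/III-1 aff II-5×II-4: Nn|NN
N/III-2 un II-2×II-1: nn
⇒ N over [I-1,I-2,II-1,II-2,II-3,II-4,II-5,III-1,III-2]: 42 consistent
Z/I-1 un ·: zz
Z/I-2 ? ·: Zz|ZZ
Z/II-1 ? I-1×I-2: zz|Zz
Z/II-2 aff ·: Zz|ZZ
Z/II-3 aff I-1×I-2: Zz
Z/II-4 ? I-1×I-2: zz|Zz
Z/II-5 aff ·: Zz|ZZ
Z/III-1 ? II-5×II-4: zz|Zz|ZZ
Z/III-2 aff II-2×II-1: Zz|ZZ
⇒ Z over [I-1,I-2,II-1,II-2,II-3,II-4,II-5,III-1,III-2]: 68 consistent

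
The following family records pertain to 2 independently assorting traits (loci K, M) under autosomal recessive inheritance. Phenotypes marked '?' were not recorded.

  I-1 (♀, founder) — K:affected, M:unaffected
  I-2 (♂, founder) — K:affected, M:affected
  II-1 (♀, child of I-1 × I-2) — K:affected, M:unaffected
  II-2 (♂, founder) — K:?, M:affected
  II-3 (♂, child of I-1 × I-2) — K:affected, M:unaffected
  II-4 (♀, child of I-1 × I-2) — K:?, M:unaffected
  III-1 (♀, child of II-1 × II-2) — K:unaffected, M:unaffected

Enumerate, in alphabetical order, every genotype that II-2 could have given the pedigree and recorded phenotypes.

II-2 ∈ {KK mm, Kk mm}

K/I-1 aff ·: kk
K/I-2 aff ·: kk
K/II-1 aff I-1×I-2: kk
K/II-2 ? ·: KK|Kk
K/II-3 aff I-1×I-2: kk
K/II-4 ? I-1×I-2: kk
K/III-1 un II-1×II-2: Kk
⇒ K over [I-1,I-2,II-1,II-2,II-3,II-4,III-1]: 2 consistent
M/I-1 un ·: MM|Mm
M/I-2 aff ·: mm
M/II-1 un I-1×I-2: Mm
M/II-2 aff ·: mm
M/II-3 un I-1×I-2: Mm
M/II-4 un I-1×I-2: Mm
M/III-1 un II-1×II-2: Mm
⇒ M over [I-1,I-2,II-1,II-2,II-3,II-4,III-1]: 2 consistent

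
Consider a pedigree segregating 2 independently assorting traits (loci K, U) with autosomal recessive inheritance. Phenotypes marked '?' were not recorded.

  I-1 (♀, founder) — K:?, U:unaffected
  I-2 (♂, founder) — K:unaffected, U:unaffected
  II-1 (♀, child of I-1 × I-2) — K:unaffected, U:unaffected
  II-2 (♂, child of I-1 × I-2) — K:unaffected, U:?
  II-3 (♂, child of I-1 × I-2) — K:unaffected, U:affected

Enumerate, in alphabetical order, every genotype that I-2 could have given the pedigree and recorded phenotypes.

K/I-1 ? ·: KK|Kk|kk
K/I-2 un ·: KK|Kk
K/II-1 un I-1×I-2: KK|Kk
K/II-2 un I-1×I-2: KK|Kk
K/II-3 un I-1×I-2: KK|Kk
⇒ K over [I-1,I-2,II-1,II-2,II-3]: 27 consistent
U/I-1 un ·: Uu
U/I-2 un ·: Uu
U/II-1 un I-1×I-2: UU|Uu
U/II-2 ? I-1×I-2: UU|Uu|uu
U/II-3 aff I-1×I-2: uu
⇒ U over [I-1,I-2,II-1,II-2,II-3]: 6 consistent

I-2 ∈ {KK Uu, Kk Uu}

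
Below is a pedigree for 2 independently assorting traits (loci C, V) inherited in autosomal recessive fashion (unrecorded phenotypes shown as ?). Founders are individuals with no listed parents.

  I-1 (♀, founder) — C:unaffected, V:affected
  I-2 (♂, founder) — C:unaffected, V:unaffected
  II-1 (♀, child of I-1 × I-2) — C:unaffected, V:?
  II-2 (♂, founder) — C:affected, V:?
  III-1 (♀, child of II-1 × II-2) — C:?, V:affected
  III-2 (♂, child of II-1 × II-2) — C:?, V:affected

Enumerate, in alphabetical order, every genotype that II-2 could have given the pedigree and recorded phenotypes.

C/I-1 un ·: CC|Cc
C/I-2 un ·: CC|Cc
C/II-1 un I-1×I-2: CC|Cc
C/II-2 aff ·: cc
C/III-1 ? II-1×II-2: Cc|cc
C/III-2 ? II-1×II-2: Cc|cc
⇒ C over [I-1,I-2,II-1,II-2,III-1,III-2]: 16 consistent
V/I-1 aff ·: vv
V/I-2 un ·: VV|Vv
V/II-1 ? I-1×I-2: Vv|vv
V/II-2 ? ·: Vv|vv
V/III-1 aff II-1×II-2: vv
V/III-2 aff II-1×II-2: vv
⇒ V over [I-1,I-2,II-1,II-2,III-1,III-2]: 6 consistent

II-2 ∈ {cc Vv, cc vv}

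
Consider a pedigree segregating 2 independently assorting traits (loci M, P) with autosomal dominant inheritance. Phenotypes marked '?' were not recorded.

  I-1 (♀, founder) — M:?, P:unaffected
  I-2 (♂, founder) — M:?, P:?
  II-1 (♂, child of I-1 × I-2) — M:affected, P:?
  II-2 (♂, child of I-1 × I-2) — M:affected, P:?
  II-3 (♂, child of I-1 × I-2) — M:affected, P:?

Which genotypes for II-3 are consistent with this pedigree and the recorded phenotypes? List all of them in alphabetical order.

II-3 ∈ {MM Pp, MM pp, Mm Pp, Mm pp}

M/I-1 ? ·: mm|Mm|MM
M/I-2 ? ·: mm|Mm|MM
M/II-1 aff I-1×I-2: Mm|MM
M/II-2 aff I-1×I-2: Mm|MM
M/II-3 aff I-1×I-2: Mm|MM
⇒ M over [I-1,I-2,II-1,II-2,II-3]: 29 consistent
P/I-1 un ·: pp
P/I-2 ? ·: pp|Pp|PP
P/II-1 ? I-1×I-2: pp|Pp
P/II-2 ? I-1×I-2: pp|Pp
P/II-3 ? I-1×I-2: pp|Pp
⇒ P over [I-1,I-2,II-1,II-2,II-3]: 10 consistent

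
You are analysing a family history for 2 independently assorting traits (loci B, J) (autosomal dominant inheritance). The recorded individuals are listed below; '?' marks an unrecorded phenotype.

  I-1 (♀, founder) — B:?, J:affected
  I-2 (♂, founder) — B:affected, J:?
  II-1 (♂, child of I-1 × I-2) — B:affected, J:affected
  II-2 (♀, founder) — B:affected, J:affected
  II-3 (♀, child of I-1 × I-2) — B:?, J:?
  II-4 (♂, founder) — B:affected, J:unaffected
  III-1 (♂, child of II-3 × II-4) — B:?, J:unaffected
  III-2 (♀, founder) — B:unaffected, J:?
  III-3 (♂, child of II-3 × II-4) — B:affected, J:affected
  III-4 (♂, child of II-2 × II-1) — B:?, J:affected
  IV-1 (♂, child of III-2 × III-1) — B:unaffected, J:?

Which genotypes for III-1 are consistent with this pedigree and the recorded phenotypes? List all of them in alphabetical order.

III-1 ∈ {Bb jj, bb jj}

B/I-1 ? ·: bb|Bb|BB
B/I-2 aff ·: Bb|BB
B/II-1 aff I-1×I-2: Bb|BB
B/II-2 aff ·: Bb|BB
B/II-3 ? I-1×I-2: bb|Bb|BB
B/II-4 aff ·: Bb|BB
B/III-1 ? II-3×II-4: bb|Bb
B/III-2 un ·: bb
B/III-3 aff II-3×II-4: Bb|BB
B/III-4 ? II-2×II-1: bb|Bb|BB
B/IV-1 un III-2×III-1: bb
⇒ B over [I-1,I-2,II-1,II-2,II-3,II-4,III-1,III-2,III-3,III-4,IV-1]: 297 consistent
J/I-1 aff ·: Jj|JJ
J/I-2 ? ·: jj|Jj|JJ
J/II-1 aff I-1×I-2: Jj|JJ
J/II-2 aff ·: Jj|JJ
J/II-3 ? I-1×I-2: Jj
J/II-4 un ·: jj
J/III-1 un II-3×II-4: jj
J/III-2 ? ·: jj|Jj|JJ
J/III-3 aff II-3×II-4: Jj
J/III-4 aff II-2×II-1: Jj|JJ
J/IV-1 ? III-2×III-1: jj|Jj
⇒ J over [I-1,I-2,II-1,II-2,II-3,II-4,III-1,III-2,III-3,III-4,IV-1]: 116 consistent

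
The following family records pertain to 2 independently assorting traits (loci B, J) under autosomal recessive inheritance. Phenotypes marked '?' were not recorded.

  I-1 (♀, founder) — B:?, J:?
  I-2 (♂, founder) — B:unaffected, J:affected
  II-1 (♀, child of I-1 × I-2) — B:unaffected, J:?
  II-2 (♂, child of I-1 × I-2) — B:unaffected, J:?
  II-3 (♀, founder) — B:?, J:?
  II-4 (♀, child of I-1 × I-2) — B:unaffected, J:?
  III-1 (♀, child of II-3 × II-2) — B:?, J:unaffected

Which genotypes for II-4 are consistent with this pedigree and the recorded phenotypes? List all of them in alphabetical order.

B/I-1 ? ·: BB|Bb|bb
B/I-2 un ·: BB|Bb
B/II-1 un I-1×I-2: BB|Bb
B/II-2 un I-1×I-2: BB|Bb
B/II-3 ? ·: BB|Bb|bb
B/II-4 un I-1×I-2: BB|Bb
B/III-1 ? II-3×II-2: BB|Bb|bb
⇒ B over [I-1,I-2,II-1,II-2,II-3,II-4,III-1]: 150 consistent
J/I-1 ? ·: JJ|Jj|jj
J/I-2 aff ·: jj
J/II-1 ? I-1×I-2: Jj|jj
J/II-2 ? I-1×I-2: Jj|jj
J/II-3 ? ·: JJ|Jj|jj
J/II-4 ? I-1×I-2: Jj|jj
J/III-1 un II-3×II-2: JJ|Jj
⇒ J over [I-1,I-2,II-1,II-2,II-3,II-4,III-1]: 35 consistent

II-4 ∈ {BB Jj, BB jj, Bb Jj, Bb jj}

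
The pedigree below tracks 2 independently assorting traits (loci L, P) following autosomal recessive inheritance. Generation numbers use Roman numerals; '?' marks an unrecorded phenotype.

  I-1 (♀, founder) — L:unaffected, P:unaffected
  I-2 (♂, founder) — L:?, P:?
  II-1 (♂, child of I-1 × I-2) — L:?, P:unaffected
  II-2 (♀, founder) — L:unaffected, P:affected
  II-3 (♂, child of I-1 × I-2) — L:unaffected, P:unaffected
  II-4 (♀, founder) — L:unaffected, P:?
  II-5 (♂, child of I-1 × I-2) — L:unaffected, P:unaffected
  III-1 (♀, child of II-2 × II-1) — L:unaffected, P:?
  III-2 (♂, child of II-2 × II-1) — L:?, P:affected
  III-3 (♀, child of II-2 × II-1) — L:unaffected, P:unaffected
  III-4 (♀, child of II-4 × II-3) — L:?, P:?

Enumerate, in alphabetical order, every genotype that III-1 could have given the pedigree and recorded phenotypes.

L/I-1 un ·: LL|Ll
L/I-2 ? ·: LL|Ll|ll
L/II-1 ? I-1×I-2: LL|Ll|ll
L/II-2 un ·: LL|Ll
L/II-3 un I-1×I-2: LL|Ll
L/II-4 un ·: LL|Ll
L/II-5 un I-1×I-2: LL|Ll
L/III-1 un II-2×II-1: LL|Ll
L/III-2 ? II-2×II-1: LL|Ll|ll
L/III-3 un II-2×II-1: LL|Ll
L/III-4 ? II-4×II-3: LL|Ll|ll
⇒ L over [I-1,I-2,II-1,II-2,II-3,II-4,II-5,III-1,III-2,III-3,III-4]: 1682 consistent
P/I-1 un ·: PP|Pp
P/I-2 ? ·: PP|Pp|pp
P/II-1 un I-1×I-2: Pp
P/II-2 aff ·: pp
P/II-3 un I-1×I-2: PP|Pp
P/II-4 ? ·: PP|Pp|pp
P/II-5 un I-1×I-2: PP|Pp
P/III-1 ? II-2×II-1: Pp|pp
P/III-2 aff II-2×II-1: pp
P/III-3 un II-2×II-1: Pp
P/III-4 ? II-4×II-3: PP|Pp|pp
⇒ P over [I-1,I-2,II-1,II-2,II-3,II-4,II-5,III-1,III-2,III-3,III-4]: 160 consistent

III-1 ∈ {LL Pp, LL pp, Ll Pp, Ll pp}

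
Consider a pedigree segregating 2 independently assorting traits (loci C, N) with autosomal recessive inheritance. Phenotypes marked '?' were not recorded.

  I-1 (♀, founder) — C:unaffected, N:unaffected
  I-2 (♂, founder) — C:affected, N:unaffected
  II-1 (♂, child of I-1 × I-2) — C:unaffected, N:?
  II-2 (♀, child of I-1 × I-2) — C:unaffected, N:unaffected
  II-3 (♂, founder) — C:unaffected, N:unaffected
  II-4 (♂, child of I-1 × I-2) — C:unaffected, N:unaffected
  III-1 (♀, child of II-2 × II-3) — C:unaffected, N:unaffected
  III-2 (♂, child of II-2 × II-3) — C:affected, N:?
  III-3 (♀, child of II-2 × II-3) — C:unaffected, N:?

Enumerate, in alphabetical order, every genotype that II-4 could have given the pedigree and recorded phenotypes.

II-4 ∈ {Cc NN, Cc Nn}

C/I-1 un ·: CC|Cc
C/I-2 aff ·: cc
C/II-1 un I-1×I-2: Cc
C/II-2 un I-1×I-2: Cc
C/II-3 un ·: Cc
C/II-4 un I-1×I-2: Cc
C/III-1 un II-2×II-3: CC|Cc
C/III-2 aff II-2×II-3: cc
C/III-3 un II-2×II-3: CC|Cc
⇒ C over [I-1,I-2,II-1,II-2,II-3,II-4,III-1,III-2,III-3]: 8 consistent
N/I-1 un ·: NN|Nn
N/I-2 un ·: NN|Nn
N/II-1 ? I-1×I-2: NN|Nn|nn
N/II-2 un I-1×I-2: NN|Nn
N/II-3 un ·: NN|Nn
N/II-4 un I-1×I-2: NN|Nn
N/III-1 un II-2×II-3: NN|Nn
N/III-2 ? II-2×II-3: NN|Nn|nn
N/III-3 ? II-2×II-3: NN|Nn|nn
⇒ N over [I-1,I-2,II-1,II-2,II-3,II-4,III-1,III-2,III-3]: 499 consistent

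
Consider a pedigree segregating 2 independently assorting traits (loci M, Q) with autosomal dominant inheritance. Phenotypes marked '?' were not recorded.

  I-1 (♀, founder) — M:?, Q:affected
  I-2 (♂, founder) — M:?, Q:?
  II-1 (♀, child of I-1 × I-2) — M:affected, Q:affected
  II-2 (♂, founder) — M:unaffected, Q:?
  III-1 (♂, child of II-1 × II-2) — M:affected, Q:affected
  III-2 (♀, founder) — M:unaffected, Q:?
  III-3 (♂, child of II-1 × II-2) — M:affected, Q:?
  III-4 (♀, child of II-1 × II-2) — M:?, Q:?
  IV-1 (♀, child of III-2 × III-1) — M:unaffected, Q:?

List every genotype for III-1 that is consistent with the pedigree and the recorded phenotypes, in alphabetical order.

M/I-1 ? ·: mm|Mm|MM
M/I-2 ? ·: mm|Mm|MM
M/II-1 aff I-1×I-2: Mm|MM
M/II-2 un ·: mm
M/III-1 aff II-1×II-2: Mm
M/III-2 un ·: mm
M/III-3 aff II-1×II-2: Mm
M/III-4 ? II-1×II-2: mm|Mm
M/IV-1 un III-2×III-1: mm
⇒ M over [I-1,I-2,II-1,II-2,III-1,III-2,III-3,III-4,IV-1]: 18 consistent
Q/I-1 aff ·: Qq|QQ
Q/I-2 ? ·: qq|Qq|QQ
Q/II-1 aff I-1×I-2: Qq|QQ
Q/II-2 ? ·: qq|Qq|QQ
Q/III-1 aff II-1×II-2: Qq|QQ
Q/III-2 ? ·: qq|Qq|QQ
Q/III-3 ? II-1×II-2: qq|Qq|QQ
Q/III-4 ? II-1×II-2: qq|Qq|QQ
Q/IV-1 ? III-2×III-1: qq|Qq|QQ
⇒ Q over [I-1,I-2,II-1,II-2,III-1,III-2,III-3,III-4,IV-1]: 1075 consistent

III-1 ∈ {Mm QQ, Mm Qq}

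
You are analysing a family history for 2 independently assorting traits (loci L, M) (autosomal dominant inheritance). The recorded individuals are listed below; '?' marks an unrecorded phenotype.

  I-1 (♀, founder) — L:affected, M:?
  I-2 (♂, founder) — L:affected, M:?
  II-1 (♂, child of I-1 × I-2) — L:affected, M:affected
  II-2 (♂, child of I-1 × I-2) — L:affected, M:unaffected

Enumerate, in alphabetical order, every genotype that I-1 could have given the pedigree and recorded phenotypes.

I-1 ∈ {LL Mm, LL mm, Ll Mm, Ll mm}

L/I-1 aff ·: Ll|LL
L/I-2 aff ·: Ll|LL
L/II-1 aff I-1×I-2: Ll|LL
L/II-2 aff I-1×I-2: Ll|LL
⇒ L over [I-1,I-2,II-1,II-2]: 13 consistent
M/I-1 ? ·: mm|Mm
M/I-2 ? ·: mm|Mm
M/II-1 aff I-1×I-2: Mm|MM
M/II-2 un I-1×I-2: mm
⇒ M over [I-1,I-2,II-1,II-2]: 4 consistent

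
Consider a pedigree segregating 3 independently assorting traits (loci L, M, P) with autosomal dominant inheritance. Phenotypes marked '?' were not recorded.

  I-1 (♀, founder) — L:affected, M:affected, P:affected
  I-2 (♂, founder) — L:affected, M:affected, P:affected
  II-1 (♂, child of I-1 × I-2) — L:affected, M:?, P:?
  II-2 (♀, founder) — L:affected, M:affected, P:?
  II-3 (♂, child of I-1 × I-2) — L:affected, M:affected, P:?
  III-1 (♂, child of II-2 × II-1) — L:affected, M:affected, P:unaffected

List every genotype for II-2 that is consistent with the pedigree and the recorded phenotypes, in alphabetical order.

II-2 ∈ {LL MM Pp, LL MM pp, LL Mm Pp, LL Mm pp, Ll MM Pp, Ll MM pp, Ll Mm Pp, Ll Mm pp}

L/I-1 aff ·: Ll|LL
L/I-2 aff ·: Ll|LL
L/II-1 aff I-1×I-2: Ll|LL
L/II-2 aff ·: Ll|LL
L/II-3 aff I-1×I-2: Ll|LL
L/III-1 aff II-2×II-1: Ll|LL
⇒ L over [I-1,I-2,II-1,II-2,II-3,III-1]: 45 consistent
M/I-1 aff ·: Mm|MM
M/I-2 aff ·: Mm|MM
M/II-1 ? I-1×I-2: mm|Mm|MM
M/II-2 aff ·: Mm|MM
M/II-3 aff I-1×I-2: Mm|MM
M/III-1 aff II-2×II-1: Mm|MM
⇒ M over [I-1,I-2,II-1,II-2,II-3,III-1]: 49 consistent
P/I-1 aff ·: Pp|PP
P/I-2 aff ·: Pp|PP
P/II-1 ? I-1×I-2: pp|Pp
P/II-2 ? ·: pp|Pp
P/II-3 ? I-1×I-2: pp|Pp|PP
P/III-1 un II-2×II-1: pp
⇒ P over [I-1,I-2,II-1,II-2,II-3,III-1]: 20 consistent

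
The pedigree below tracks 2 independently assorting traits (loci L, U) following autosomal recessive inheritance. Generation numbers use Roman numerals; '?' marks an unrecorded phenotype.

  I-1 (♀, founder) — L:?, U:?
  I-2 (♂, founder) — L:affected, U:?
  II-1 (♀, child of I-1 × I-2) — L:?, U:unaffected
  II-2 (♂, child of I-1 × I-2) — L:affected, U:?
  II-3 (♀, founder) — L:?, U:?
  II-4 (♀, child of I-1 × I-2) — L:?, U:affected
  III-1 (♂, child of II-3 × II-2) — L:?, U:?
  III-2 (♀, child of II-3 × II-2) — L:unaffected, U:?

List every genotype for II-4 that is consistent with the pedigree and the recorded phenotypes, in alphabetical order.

L/I-1 ? ·: Ll|ll
L/I-2 aff ·: ll
L/II-1 ? I-1×I-2: Ll|ll
L/II-2 aff I-1×I-2: ll
L/II-3 ? ·: LL|Ll
L/II-4 ? I-1×I-2: Ll|ll
L/III-1 ? II-3×II-2: Ll|ll
L/III-2 un II-3×II-2: Ll
⇒ L over [I-1,I-2,II-1,II-2,II-3,II-4,III-1,III-2]: 15 consistent
U/I-1 ? ·: Uu|uu
U/I-2 ? ·: Uu|uu
U/II-1 un I-1×I-2: UU|Uu
U/II-2 ? I-1×I-2: UU|Uu|uu
U/II-3 ? ·: UU|Uu|uu
U/II-4 aff I-1×I-2: uu
U/III-1 ? II-3×II-2: UU|Uu|uu
U/III-2 ? II-3×II-2: UU|Uu|uu
⇒ U over [I-1,I-2,II-1,II-2,II-3,II-4,III-1,III-2]: 104 consistent

II-4 ∈ {Ll uu, ll uu}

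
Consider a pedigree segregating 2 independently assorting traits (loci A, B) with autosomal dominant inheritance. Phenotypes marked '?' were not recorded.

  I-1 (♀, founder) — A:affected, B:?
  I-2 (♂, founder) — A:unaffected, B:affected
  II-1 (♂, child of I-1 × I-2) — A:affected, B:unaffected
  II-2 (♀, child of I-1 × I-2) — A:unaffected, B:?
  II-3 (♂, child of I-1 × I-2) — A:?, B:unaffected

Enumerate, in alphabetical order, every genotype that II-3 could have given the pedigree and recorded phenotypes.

II-3 ∈ {Aa bb, aa bb}

A/I-1 aff ·: Aa
A/I-2 un ·: aa
A/II-1 aff I-1×I-2: Aa
A/II-2 un I-1×I-2: aa
A/II-3 ? I-1×I-2: aa|Aa
⇒ A over [I-1,I-2,II-1,II-2,II-3]: 2 consistent
B/I-1 ? ·: bb|Bb
B/I-2 aff ·: Bb
B/II-1 un I-1×I-2: bb
B/II-2 ? I-1×I-2: bb|Bb|BB
B/II-3 un I-1×I-2: bb
⇒ B over [I-1,I-2,II-1,II-2,II-3]: 5 consistent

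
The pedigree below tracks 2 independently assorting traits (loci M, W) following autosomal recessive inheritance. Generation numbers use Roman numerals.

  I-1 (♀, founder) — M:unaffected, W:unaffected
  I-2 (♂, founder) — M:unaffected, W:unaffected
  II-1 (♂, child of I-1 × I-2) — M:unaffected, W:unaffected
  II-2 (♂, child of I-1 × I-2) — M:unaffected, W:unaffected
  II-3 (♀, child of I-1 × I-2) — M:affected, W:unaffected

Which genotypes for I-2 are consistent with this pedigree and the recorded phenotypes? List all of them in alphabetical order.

M/I-1 un ·: Mm
M/I-2 un ·: Mm
M/II-1 un I-1×I-2: MM|Mm
M/II-2 un I-1×I-2: MM|Mm
M/II-3 aff I-1×I-2: mm
⇒ M over [I-1,I-2,II-1,II-2,II-3]: 4 consistent
W/I-1 un ·: WW|Ww
W/I-2 un ·: WW|Ww
W/II-1 un I-1×I-2: WW|Ww
W/II-2 un I-1×I-2: WW|Ww
W/II-3 un I-1×I-2: WW|Ww
⇒ W over [I-1,I-2,II-1,II-2,II-3]: 25 consistent

I-2 ∈ {Mm WW, Mm Ww}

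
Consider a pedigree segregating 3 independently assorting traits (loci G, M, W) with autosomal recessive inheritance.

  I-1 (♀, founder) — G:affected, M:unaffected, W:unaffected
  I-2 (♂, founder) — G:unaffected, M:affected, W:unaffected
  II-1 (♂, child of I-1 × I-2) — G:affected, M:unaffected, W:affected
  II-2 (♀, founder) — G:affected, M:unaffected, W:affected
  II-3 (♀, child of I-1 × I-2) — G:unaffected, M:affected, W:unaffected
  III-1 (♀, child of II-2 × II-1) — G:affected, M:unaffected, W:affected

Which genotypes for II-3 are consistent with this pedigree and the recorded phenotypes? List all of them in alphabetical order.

G/I-1 aff ·: gg
G/I-2 un ·: Gg
G/II-1 aff I-1×I-2: gg
G/II-2 aff ·: gg
G/II-3 un I-1×I-2: Gg
G/III-1 aff II-2×II-1: gg
⇒ G over [I-1,I-2,II-1,II-2,II-3,III-1]: 1 consistent
M/I-1 un ·: Mm
M/I-2 aff ·: mm
M/II-1 un I-1×I-2: Mm
M/II-2 un ·: MM|Mm
M/II-3 aff I-1×I-2: mm
M/III-1 un II-2×II-1: MM|Mm
⇒ M over [I-1,I-2,II-1,II-2,II-3,III-1]: 4 consistent
W/I-1 un ·: Ww
W/I-2 un ·: Ww
W/II-1 aff I-1×I-2: ww
W/II-2 aff ·: ww
W/II-3 un I-1×I-2: WW|Ww
W/III-1 aff II-2×II-1: ww
⇒ W over [I-1,I-2,II-1,II-2,II-3,III-1]: 2 consistent

II-3 ∈ {Gg mm WW, Gg mm Ww}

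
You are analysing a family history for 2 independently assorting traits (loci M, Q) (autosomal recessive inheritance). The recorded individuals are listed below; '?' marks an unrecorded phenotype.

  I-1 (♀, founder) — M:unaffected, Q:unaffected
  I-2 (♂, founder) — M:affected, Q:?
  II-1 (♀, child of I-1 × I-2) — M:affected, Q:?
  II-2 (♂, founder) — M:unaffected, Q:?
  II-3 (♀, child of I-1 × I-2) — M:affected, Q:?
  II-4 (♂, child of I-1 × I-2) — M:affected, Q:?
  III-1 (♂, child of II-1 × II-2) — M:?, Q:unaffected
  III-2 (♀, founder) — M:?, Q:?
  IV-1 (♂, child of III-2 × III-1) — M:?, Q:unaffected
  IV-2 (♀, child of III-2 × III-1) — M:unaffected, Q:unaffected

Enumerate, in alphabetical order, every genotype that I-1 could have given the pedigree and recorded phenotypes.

I-1 ∈ {Mm QQ, Mm Qq}

M/I-1 un ·: Mm
M/I-2 aff ·: mm
M/II-1 aff I-1×I-2: mm
M/II-2 un ·: MM|Mm
M/II-3 aff I-1×I-2: mm
M/II-4 aff I-1×I-2: mm
M/III-1 ? II-1×II-2: Mm|mm
M/III-2 ? ·: MM|Mm|mm
M/IV-1 ? III-2×III-1: MM|Mm|mm
M/IV-2 un III-2×III-1: MM|Mm
⇒ M over [I-1,I-2,II-1,II-2,II-3,II-4,III-1,III-2,IV-1,IV-2]: 27 consistent
Q/I-1 un ·: QQ|Qq
Q/I-2 ? ·: QQ|Qq|qq
Q/II-1 ? I-1×I-2: QQ|Qq|qq
Q/II-2 ? ·: QQ|Qq|qq
Q/II-3 ? I-1×I-2: QQ|Qq|qq
Q/II-4 ? I-1×I-2: QQ|Qq|qq
Q/III-1 un II-1×II-2: QQ|Qq
Q/III-2 ? ·: QQ|Qq|qq
Q/IV-1 un III-2×III-1: QQ|Qq
Q/IV-2 un III-2×III-1: QQ|Qq
⇒ Q over [I-1,I-2,II-1,II-2,II-3,II-4,III-1,III-2,IV-1,IV-2]: 1632 consistent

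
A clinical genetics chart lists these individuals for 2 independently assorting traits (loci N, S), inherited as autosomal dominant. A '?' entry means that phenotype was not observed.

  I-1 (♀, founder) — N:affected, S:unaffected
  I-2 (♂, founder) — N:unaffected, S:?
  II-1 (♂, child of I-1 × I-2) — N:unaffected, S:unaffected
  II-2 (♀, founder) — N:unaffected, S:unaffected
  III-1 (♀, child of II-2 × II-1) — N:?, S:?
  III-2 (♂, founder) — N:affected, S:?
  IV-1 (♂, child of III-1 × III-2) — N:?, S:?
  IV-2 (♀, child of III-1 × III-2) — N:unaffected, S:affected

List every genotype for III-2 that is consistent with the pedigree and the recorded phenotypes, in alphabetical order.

III-2 ∈ {Nn SS, Nn Ss}

N/I-1 aff ·: Nn
N/I-2 un ·: nn
N/II-1 un I-1×I-2: nn
N/II-2 un ·: nn
N/III-1 ? II-2×II-1: nn
N/III-2 aff ·: Nn
N/IV-1 ? III-1×III-2: nn|Nn
N/IV-2 un III-1×III-2: nn
⇒ N over [I-1,I-2,II-1,II-2,III-1,III-2,IV-1,IV-2]: 2 consistent
S/I-1 un ·: ss
S/I-2 ? ·: ss|Ss
S/II-1 un I-1×I-2: ss
S/II-2 un ·: ss
S/III-1 ? II-2×II-1: ss
S/III-2 ? ·: Ss|SS
S/IV-1 ? III-1×III-2: ss|Ss
S/IV-2 aff III-1×III-2: Ss
⇒ S over [I-1,I-2,II-1,II-2,III-1,III-2,IV-1,IV-2]: 6 consistent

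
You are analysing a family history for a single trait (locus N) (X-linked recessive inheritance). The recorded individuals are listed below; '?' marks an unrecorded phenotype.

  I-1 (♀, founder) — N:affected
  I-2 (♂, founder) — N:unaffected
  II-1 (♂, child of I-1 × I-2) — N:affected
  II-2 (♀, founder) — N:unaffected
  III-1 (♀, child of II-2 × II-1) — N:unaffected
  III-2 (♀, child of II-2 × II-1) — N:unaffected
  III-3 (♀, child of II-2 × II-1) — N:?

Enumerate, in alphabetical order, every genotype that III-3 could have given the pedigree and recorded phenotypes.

III-3 ∈ {X^NX^n, X^nX^n}

N/I-1 aff ·: X^nX^n
N/I-2 un ·: X^NY
N/II-1 aff I-1×I-2: X^nY
N/II-2 un ·: X^NX^N|X^NX^n
N/III-1 un II-2×II-1: X^NX^n
N/III-2 un II-2×II-1: X^NX^n
N/III-3 ? II-2×II-1: X^NX^n|X^nX^n
⇒ N over [I-1,I-2,II-1,II-2,III-1,III-2,III-3]: 3 consistent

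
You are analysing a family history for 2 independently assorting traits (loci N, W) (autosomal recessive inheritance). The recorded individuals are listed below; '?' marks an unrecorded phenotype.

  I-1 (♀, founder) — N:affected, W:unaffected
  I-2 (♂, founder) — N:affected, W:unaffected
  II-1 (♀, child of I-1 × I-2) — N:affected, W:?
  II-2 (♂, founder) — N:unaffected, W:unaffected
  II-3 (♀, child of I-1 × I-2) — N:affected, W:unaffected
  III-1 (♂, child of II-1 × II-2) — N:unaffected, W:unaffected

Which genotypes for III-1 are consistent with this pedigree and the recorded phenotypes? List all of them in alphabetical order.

N/I-1 aff ·: nn
N/I-2 aff ·: nn
N/II-1 aff I-1×I-2: nn
N/II-2 un ·: NN|Nn
N/II-3 aff I-1×I-2: nn
N/III-1 un II-1×II-2: Nn
⇒ N over [I-1,I-2,II-1,II-2,II-3,III-1]: 2 consistent
W/I-1 un ·: WW|Ww
W/I-2 un ·: WW|Ww
W/II-1 ? I-1×I-2: WW|Ww|ww
W/II-2 un ·: WW|Ww
W/II-3 un I-1×I-2: WW|Ww
W/III-1 un II-1×II-2: WW|Ww
⇒ W over [I-1,I-2,II-1,II-2,II-3,III-1]: 49 consistent

III-1 ∈ {Nn WW, Nn Ww}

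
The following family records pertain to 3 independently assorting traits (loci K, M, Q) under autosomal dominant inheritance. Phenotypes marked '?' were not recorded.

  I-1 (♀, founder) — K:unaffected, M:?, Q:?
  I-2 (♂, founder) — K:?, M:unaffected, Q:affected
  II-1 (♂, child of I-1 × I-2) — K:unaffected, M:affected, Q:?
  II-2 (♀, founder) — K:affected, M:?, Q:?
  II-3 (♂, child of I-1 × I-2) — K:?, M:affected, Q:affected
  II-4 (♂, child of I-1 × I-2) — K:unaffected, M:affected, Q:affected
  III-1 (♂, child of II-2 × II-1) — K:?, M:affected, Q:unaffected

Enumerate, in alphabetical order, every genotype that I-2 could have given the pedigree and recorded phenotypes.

K/I-1 un ·: kk
K/I-2 ? ·: kk|Kk
K/II-1 un I-1×I-2: kk
K/II-2 aff ·: Kk|KK
K/II-3 ? I-1×I-2: kk|Kk
K/II-4 un I-1×I-2: kk
K/III-1 ? II-2×II-1: kk|Kk
⇒ K over [I-1,I-2,II-1,II-2,II-3,II-4,III-1]: 9 consistent
M/I-1 ? ·: Mm|MM
M/I-2 un ·: mm
M/II-1 aff I-1×I-2: Mm
M/II-2 ? ·: mm|Mm|MM
M/II-3 aff I-1×I-2: Mm
M/II-4 aff I-1×I-2: Mm
M/III-1 aff II-2×II-1: Mm|MM
⇒ M over [I-1,I-2,II-1,II-2,II-3,II-4,III-1]: 10 consistent
Q/I-1 ? ·: qq|Qq|QQ
Q/I-2 aff ·: Qq|QQ
Q/II-1 ? I-1×I-2: qq|Qq
Q/II-2 ? ·: qq|Qq
Q/II-3 aff I-1×I-2: Qq|QQ
Q/II-4 aff I-1×I-2: Qq|QQ
Q/III-1 un II-2×II-1: qq
⇒ Q over [I-1,I-2,II-1,II-2,II-3,II-4,III-1]: 38 consistent

I-2 ∈ {Kk mm QQ, Kk mm Qq, kk mm QQ, kk mm Qq}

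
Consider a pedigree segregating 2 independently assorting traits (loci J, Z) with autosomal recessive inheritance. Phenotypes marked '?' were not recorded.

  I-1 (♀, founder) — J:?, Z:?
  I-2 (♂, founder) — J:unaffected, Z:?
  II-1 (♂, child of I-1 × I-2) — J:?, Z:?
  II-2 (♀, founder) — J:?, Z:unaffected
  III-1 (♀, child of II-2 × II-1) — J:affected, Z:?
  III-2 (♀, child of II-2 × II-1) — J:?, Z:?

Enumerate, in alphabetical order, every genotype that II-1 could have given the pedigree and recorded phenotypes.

J/I-1 ? ·: JJ|Jj|jj
J/I-2 un ·: JJ|Jj
J/II-1 ? I-1×I-2: Jj|jj
J/II-2 ? ·: Jj|jj
J/III-1 aff II-2×II-1: jj
J/III-2 ? II-2×II-1: JJ|Jj|jj
⇒ J over [I-1,I-2,II-1,II-2,III-1,III-2]: 31 consistent
Z/I-1 ? ·: ZZ|Zz|zz
Z/I-2 ? ·: ZZ|Zz|zz
Z/II-1 ? I-1×I-2: ZZ|Zz|zz
Z/II-2 un ·: ZZ|Zz
Z/III-1 ? II-2×II-1: ZZ|Zz|zz
Z/III-2 ? II-2×II-1: ZZ|Zz|zz
⇒ Z over [I-1,I-2,II-1,II-2,III-1,III-2]: 131 consistent

II-1 ∈ {Jj ZZ, Jj Zz, Jj zz, jj ZZ, jj Zz, jj zz}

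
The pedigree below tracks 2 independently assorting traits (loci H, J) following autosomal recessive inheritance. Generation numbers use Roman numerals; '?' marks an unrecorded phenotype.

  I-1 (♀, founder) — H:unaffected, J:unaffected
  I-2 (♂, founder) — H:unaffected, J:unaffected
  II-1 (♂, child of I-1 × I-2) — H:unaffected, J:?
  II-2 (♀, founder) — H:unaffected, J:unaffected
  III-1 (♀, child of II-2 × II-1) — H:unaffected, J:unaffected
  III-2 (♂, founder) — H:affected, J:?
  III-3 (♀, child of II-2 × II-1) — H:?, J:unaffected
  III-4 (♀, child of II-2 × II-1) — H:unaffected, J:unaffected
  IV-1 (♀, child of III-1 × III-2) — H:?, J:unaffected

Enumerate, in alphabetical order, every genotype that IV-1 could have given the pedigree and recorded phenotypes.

H/I-1 un ·: HH|Hh
H/I-2 un ·: HH|Hh
H/II-1 un I-1×I-2: HH|Hh
H/II-2 un ·: HH|Hh
H/III-1 un II-2×II-1: HH|Hh
H/III-2 aff ·: hh
H/III-3 ? II-2×II-1: HH|Hh|hh
H/III-4 un II-2×II-1: HH|Hh
H/IV-1 ? III-1×III-2: Hh|hh
⇒ H over [I-1,I-2,II-1,II-2,III-1,III-2,III-3,III-4,IV-1]: 142 consistent
J/I-1 un ·: JJ|Jj
J/I-2 un ·: JJ|Jj
J/II-1 ? I-1×I-2: JJ|Jj|jj
J/II-2 un ·: JJ|Jj
J/III-1 un II-2×II-1: JJ|Jj
J/III-2 ? ·: JJ|Jj|jj
J/III-3 un II-2×II-1: JJ|Jj
J/III-4 un II-2×II-1: JJ|Jj
J/IV-1 un III-1×III-2: JJ|Jj
⇒ J over [I-1,I-2,II-1,II-2,III-1,III-2,III-3,III-4,IV-1]: 386 consistent

IV-1 ∈ {Hh JJ, Hh Jj, hh JJ, hh Jj}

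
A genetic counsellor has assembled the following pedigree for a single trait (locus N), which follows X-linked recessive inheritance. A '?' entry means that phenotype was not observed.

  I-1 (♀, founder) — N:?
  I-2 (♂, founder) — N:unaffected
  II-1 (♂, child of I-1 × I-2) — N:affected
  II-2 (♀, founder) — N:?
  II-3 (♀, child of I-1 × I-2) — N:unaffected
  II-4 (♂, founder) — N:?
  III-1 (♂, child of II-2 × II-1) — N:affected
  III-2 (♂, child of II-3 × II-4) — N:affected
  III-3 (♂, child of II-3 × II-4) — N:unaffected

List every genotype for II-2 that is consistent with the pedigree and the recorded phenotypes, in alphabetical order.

N/I-1 ? ·: X^NX^n|X^nX^n
N/I-2 un ·: X^NY
N/II-1 aff I-1×I-2: X^nY
N/II-2 ? ·: X^NX^n|X^nX^n
N/II-3 un I-1×I-2: X^NX^n
N/II-4 ? ·: X^NY|X^nY
N/III-1 aff II-2×II-1: X^nY
N/III-2 aff II-3×II-4: X^nY
N/III-3 un II-3×II-4: X^NY
⇒ N over [I-1,I-2,II-1,II-2,II-3,II-4,III-1,III-2,III-3]: 8 consistent

II-2 ∈ {X^NX^n, X^nX^n}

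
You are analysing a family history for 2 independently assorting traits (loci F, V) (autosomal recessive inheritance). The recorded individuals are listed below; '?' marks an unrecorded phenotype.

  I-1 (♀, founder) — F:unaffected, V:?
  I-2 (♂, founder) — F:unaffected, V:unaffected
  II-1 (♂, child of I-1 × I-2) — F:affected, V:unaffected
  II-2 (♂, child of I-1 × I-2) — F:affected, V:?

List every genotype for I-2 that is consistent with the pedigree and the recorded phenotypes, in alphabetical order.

I-2 ∈ {Ff VV, Ff Vv}

F/I-1 un ·: Ff
F/I-2 un ·: Ff
F/II-1 aff I-1×I-2: ff
F/II-2 aff I-1×I-2: ff
⇒ F over [I-1,I-2,II-1,II-2]: 1 consistent
V/I-1 ? ·: VV|Vv|vv
V/I-2 un ·: VV|Vv
V/II-1 un I-1×I-2: VV|Vv
V/II-2 ? I-1×I-2: VV|Vv|vv
⇒ V over [I-1,I-2,II-1,II-2]: 18 consistent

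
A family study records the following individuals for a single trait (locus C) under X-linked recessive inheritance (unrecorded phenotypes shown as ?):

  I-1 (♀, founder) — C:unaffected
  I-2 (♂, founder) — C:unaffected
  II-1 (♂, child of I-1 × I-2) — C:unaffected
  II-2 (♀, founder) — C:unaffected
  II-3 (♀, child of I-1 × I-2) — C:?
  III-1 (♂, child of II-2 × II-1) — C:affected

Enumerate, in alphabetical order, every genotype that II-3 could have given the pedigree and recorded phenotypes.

C/I-1 un ·: X^CX^C|X^CX^c
C/I-2 un ·: X^CY
C/II-1 un I-1×I-2: X^CY
C/II-2 un ·: X^CX^c
C/II-3 ? I-1×I-2: X^CX^C|X^CX^c
C/III-1 aff II-2×II-1: X^cY
⇒ C over [I-1,I-2,II-1,II-2,II-3,III-1]: 3 consistent

II-3 ∈ {X^CX^C, X^CX^c}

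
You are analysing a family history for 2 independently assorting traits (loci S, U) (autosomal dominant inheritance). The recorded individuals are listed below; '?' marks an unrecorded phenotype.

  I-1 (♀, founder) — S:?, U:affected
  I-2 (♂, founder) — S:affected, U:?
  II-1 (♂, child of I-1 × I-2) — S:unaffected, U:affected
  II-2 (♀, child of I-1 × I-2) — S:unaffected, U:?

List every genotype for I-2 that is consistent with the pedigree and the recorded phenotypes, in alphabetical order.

I-2 ∈ {Ss UU, Ss Uu, Ss uu}

S/I-1 ? ·: ss|Ss
S/I-2 aff ·: Ss
S/II-1 un I-1×I-2: ss
S/II-2 un I-1×I-2: ss
⇒ S over [I-1,I-2,II-1,II-2]: 2 consistent
U/I-1 aff ·: Uu|UU
U/I-2 ? ·: uu|Uu|UU
U/II-1 aff I-1×I-2: Uu|UU
U/II-2 ? I-1×I-2: uu|Uu|UU
⇒ U over [I-1,I-2,II-1,II-2]: 18 consistent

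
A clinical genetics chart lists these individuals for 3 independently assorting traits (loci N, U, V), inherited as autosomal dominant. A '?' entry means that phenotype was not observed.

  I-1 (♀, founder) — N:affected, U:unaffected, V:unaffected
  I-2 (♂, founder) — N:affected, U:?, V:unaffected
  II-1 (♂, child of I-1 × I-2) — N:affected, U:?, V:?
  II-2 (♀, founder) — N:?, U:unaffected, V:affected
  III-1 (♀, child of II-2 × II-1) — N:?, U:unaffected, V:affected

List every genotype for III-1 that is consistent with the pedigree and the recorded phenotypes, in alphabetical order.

III-1 ∈ {NN uu Vv, Nn uu Vv, nn uu Vv}

N/I-1 aff ·: Nn|NN
N/I-2 aff ·: Nn|NN
N/II-1 aff I-1×I-2: Nn|NN
N/II-2 ? ·: nn|Nn|NN
N/III-1 ? II-2×II-1: nn|Nn|NN
⇒ N over [I-1,I-2,II-1,II-2,III-1]: 37 consistent
U/I-1 un ·: uu
U/I-2 ? ·: uu|Uu|UU
U/II-1 ? I-1×I-2: uu|Uu
U/II-2 un ·: uu
U/III-1 un II-2×II-1: uu
⇒ U over [I-1,I-2,II-1,II-2,III-1]: 4 consistent
V/I-1 un ·: vv
V/I-2 un ·: vv
V/II-1 ? I-1×I-2: vv
V/II-2 aff ·: Vv|VV
V/III-1 aff II-2×II-1: Vv
⇒ V over [I-1,I-2,II-1,II-2,III-1]: 2 consistent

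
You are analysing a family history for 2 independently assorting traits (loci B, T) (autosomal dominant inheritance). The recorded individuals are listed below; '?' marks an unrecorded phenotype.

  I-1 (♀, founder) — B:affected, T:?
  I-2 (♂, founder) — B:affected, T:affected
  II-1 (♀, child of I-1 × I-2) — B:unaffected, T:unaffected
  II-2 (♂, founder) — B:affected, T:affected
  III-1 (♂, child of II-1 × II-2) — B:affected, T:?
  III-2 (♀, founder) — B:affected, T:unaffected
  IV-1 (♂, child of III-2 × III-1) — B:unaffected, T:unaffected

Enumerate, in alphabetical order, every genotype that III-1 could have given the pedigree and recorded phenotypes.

III-1 ∈ {Bb Tt, Bb tt}

B/I-1 aff ·: Bb
B/I-2 aff ·: Bb
B/II-1 un I-1×I-2: bb
B/II-2 aff ·: Bb|BB
B/III-1 aff II-1×II-2: Bb
B/III-2 aff ·: Bb
B/IV-1 un III-2×III-1: bb
⇒ B over [I-1,I-2,II-1,II-2,III-1,III-2,IV-1]: 2 consistent
T/I-1 ? ·: tt|Tt
T/I-2 aff ·: Tt
T/II-1 un I-1×I-2: tt
T/II-2 aff ·: Tt|TT
T/III-1 ? II-1×II-2: tt|Tt
T/III-2 un ·: tt
T/IV-1 un III-2×III-1: tt
⇒ T over [I-1,I-2,II-1,II-2,III-1,III-2,IV-1]: 6 consistent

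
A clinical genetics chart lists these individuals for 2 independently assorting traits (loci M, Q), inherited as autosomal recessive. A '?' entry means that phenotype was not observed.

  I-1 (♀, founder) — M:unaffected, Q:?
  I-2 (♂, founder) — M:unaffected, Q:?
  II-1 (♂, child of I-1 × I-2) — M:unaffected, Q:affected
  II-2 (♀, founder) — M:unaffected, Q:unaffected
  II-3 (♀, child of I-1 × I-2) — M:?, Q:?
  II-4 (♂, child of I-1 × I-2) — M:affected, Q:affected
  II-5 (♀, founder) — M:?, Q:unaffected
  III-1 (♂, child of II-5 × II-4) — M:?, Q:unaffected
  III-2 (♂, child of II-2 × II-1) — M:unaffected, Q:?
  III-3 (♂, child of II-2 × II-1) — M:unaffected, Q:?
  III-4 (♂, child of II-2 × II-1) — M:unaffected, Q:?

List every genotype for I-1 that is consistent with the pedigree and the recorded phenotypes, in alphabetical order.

I-1 ∈ {Mm Qq, Mm qq}

M/I-1 un ·: Mm
M/I-2 un ·: Mm
M/II-1 un I-1×I-2: MM|Mm
M/II-2 un ·: MM|Mm
M/II-3 ? I-1×I-2: MM|Mm|mm
M/II-4 aff I-1×I-2: mm
M/II-5 ? ·: MM|Mm|mm
M/III-1 ? II-5×II-4: Mm|mm
M/III-2 un II-2×II-1: MM|Mm
M/III-3 un II-2×II-1: MM|Mm
M/III-4 un II-2×II-1: MM|Mm
⇒ M over [I-1,I-2,II-1,II-2,II-3,II-4,II-5,III-1,III-2,III-3,III-4]: 300 consistent
Q/I-1 ? ·: Qq|qq
Q/I-2 ? ·: Qq|qq
Q/II-1 aff I-1×I-2: qq
Q/II-2 un ·: QQ|Qq
Q/II-3 ? I-1×I-2: QQ|Qq|qq
Q/II-4 aff I-1×I-2: qq
Q/II-5 un ·: QQ|Qq
Q/III-1 un II-5×II-4: Qq
Q/III-2 ? II-2×II-1: Qq|qq
Q/III-3 ? II-2×II-1: Qq|qq
Q/III-4 ? II-2×II-1: Qq|qq
⇒ Q over [I-1,I-2,II-1,II-2,II-3,II-4,II-5,III-1,III-2,III-3,III-4]: 144 consistent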